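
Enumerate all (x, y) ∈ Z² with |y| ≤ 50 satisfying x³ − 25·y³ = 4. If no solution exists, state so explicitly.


The equation is x³ - 25y³ = 4. For fixed y, x³ = 25·y³ + 4, so a solution requires the RHS to be a perfect cube.
Strategy: iterate y from -50 to 50, compute RHS = 25·y³ + 4, and check whether it is a (positive or negative) perfect cube.
Check small values of y:
  y = 0: RHS = 4 is not a perfect cube.
  y = 1: RHS = 29 is not a perfect cube.
  y = -1: RHS = -21 is not a perfect cube.
  y = 2: RHS = 204 is not a perfect cube.
  y = -2: RHS = -196 is not a perfect cube.
  y = 3: RHS = 679 is not a perfect cube.
  y = -3: RHS = -671 is not a perfect cube.
Continuing the search up to |y| = 50 finds no solutions either.
No (x, y) in the scanned range satisfies the equation.

No integer solutions with |y| ≤ 50.


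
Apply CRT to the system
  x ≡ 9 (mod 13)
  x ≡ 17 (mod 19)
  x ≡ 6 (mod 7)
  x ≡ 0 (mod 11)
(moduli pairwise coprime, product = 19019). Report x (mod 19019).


Product of moduli M = 13 · 19 · 7 · 11 = 19019.
Merge one congruence at a time:
  Start: x ≡ 9 (mod 13).
  Combine with x ≡ 17 (mod 19); new modulus lcm = 247.
    Write x = 9 + 13·t and substitute into x ≡ 17 (mod 19): 13·t ≡ 17 − 9 = 8 (mod 19).
    The inverse of 13 mod 19 is 3 (since 13·3 = 39 = 2·19 + 1), so t ≡ 3·8 = 24 ≡ 5 (mod 19).
    Then x = 9 + 13·5 = 74, valid modulo lcm(13, 19) = 247: x ≡ 74 (mod 247).
  Combine with x ≡ 6 (mod 7); new modulus lcm = 1729.
    Write x = 74 + 247·t and substitute into x ≡ 6 (mod 7): 247·t ≡ 6 − 74 = -68 (mod 7).
    Reduce coefficients mod 7: 2·t ≡ 2 (mod 7).
    The inverse of 2 mod 7 is 4 (since 2·4 = 8 = 1·7 + 1), so t ≡ 4·2 = 8 ≡ 1 (mod 7).
    Then x = 74 + 247·1 = 321, valid modulo lcm(247, 7) = 1729: x ≡ 321 (mod 1729).
  Combine with x ≡ 0 (mod 11); new modulus lcm = 19019.
    Write x = 321 + 1729·t and substitute into x ≡ 0 (mod 11): 1729·t ≡ 0 − 321 = -321 (mod 11).
    Reduce coefficients mod 11: 2·t ≡ 9 (mod 11).
    The inverse of 2 mod 11 is 6 (since 2·6 = 12 = 1·11 + 1), so t ≡ 6·9 = 54 ≡ 10 (mod 11).
    Then x = 321 + 1729·10 = 17611, valid modulo lcm(1729, 11) = 19019: x ≡ 17611 (mod 19019).
Verify against each original: 17611 mod 13 = 9, 17611 mod 19 = 17, 17611 mod 7 = 6, 17611 mod 11 = 0.

x ≡ 17611 (mod 19019).


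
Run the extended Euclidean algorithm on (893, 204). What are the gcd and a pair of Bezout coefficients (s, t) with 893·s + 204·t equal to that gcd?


Euclidean algorithm on (893, 204) — divide until remainder is 0:
  893 = 4 · 204 + 77
  204 = 2 · 77 + 50
  77 = 1 · 50 + 27
  50 = 1 · 27 + 23
  27 = 1 · 23 + 4
  23 = 5 · 4 + 3
  4 = 1 · 3 + 1
  3 = 3 · 1 + 0
gcd(893, 204) = 1.
Track Bezout coefficients alongside the remainders: start with r₀ = 893 = a·1 + b·0 (s = 1, t = 0) and r₁ = 204 = a·0 + b·1 (s = 0, t = 1); each new remainder r_{k+1} = r_{k-1} − q_k·r_k inherits s_{k+1} = s_{k-1} − q_k·s_k, t_{k+1} = t_{k-1} − q_k·t_k, so r_k = a·s_k + b·t_k at every step:
  q = 4: r = 77, s = 1 − 4·0 = 1, t = 0 − 4·1 = -4  (check: 893·1 + 204·(-4) = 77)
  q = 2: r = 50, s = 0 − 2·1 = -2, t = 1 − 2·(-4) = 9  (check: 893·(-2) + 204·9 = 50)
  q = 1: r = 27, s = 1 − 1·(-2) = 3, t = -4 − 1·9 = -13  (check: 893·3 + 204·(-13) = 27)
  q = 1: r = 23, s = -2 − 1·3 = -5, t = 9 − 1·(-13) = 22  (check: 893·(-5) + 204·22 = 23)
  q = 1: r = 4, s = 3 − 1·(-5) = 8, t = -13 − 1·22 = -35  (check: 893·8 + 204·(-35) = 4)
  q = 5: r = 3, s = -5 − 5·8 = -45, t = 22 − 5·(-35) = 197  (check: 893·(-45) + 204·197 = 3)
  q = 1: r = 1, s = 8 − 1·(-45) = 53, t = -35 − 1·197 = -232  (check: 893·53 + 204·(-232) = 1)
The row with r = 1 (the gcd) gives the Bezout coefficients s = 53, t = -232.
Result: 893 · (53) + 204 · (-232) = 1.

gcd(893, 204) = 1; s = 53, t = -232 (check: 893·53 + 204·(-232) = 1).


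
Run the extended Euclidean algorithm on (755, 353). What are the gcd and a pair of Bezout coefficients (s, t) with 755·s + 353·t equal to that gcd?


Euclidean algorithm on (755, 353) — divide until remainder is 0:
  755 = 2 · 353 + 49
  353 = 7 · 49 + 10
  49 = 4 · 10 + 9
  10 = 1 · 9 + 1
  9 = 9 · 1 + 0
gcd(755, 353) = 1.
Track Bezout coefficients alongside the remainders: start with r₀ = 755 = a·1 + b·0 (s = 1, t = 0) and r₁ = 353 = a·0 + b·1 (s = 0, t = 1); each new remainder r_{k+1} = r_{k-1} − q_k·r_k inherits s_{k+1} = s_{k-1} − q_k·s_k, t_{k+1} = t_{k-1} − q_k·t_k, so r_k = a·s_k + b·t_k at every step:
  q = 2: r = 49, s = 1 − 2·0 = 1, t = 0 − 2·1 = -2  (check: 755·1 + 353·(-2) = 49)
  q = 7: r = 10, s = 0 − 7·1 = -7, t = 1 − 7·(-2) = 15  (check: 755·(-7) + 353·15 = 10)
  q = 4: r = 9, s = 1 − 4·(-7) = 29, t = -2 − 4·15 = -62  (check: 755·29 + 353·(-62) = 9)
  q = 1: r = 1, s = -7 − 1·29 = -36, t = 15 − 1·(-62) = 77  (check: 755·(-36) + 353·77 = 1)
The row with r = 1 (the gcd) gives the Bezout coefficients s = -36, t = 77.
Result: 755 · (-36) + 353 · (77) = 1.

gcd(755, 353) = 1; s = -36, t = 77 (check: 755·(-36) + 353·77 = 1).


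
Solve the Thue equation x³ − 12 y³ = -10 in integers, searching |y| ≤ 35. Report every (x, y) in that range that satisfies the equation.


The equation is x³ - 12y³ = -10. For fixed y, x³ = 12·y³ − 10, so a solution requires the RHS to be a perfect cube.
Strategy: iterate y from -35 to 35, compute RHS = 12·y³ − 10, and check whether it is a (positive or negative) perfect cube.
Check small values of y:
  y = 0: RHS = -10 is not a perfect cube.
  y = 1: RHS = 2 is not a perfect cube.
  y = -1: RHS = -22 is not a perfect cube.
  y = 2: RHS = 86 is not a perfect cube.
  y = -2: RHS = -106 is not a perfect cube.
  y = 3: RHS = 314 is not a perfect cube.
  y = -3: RHS = -334 is not a perfect cube.
Continuing the search up to |y| = 35 finds no solutions either.
No (x, y) in the scanned range satisfies the equation.

No integer solutions with |y| ≤ 35.


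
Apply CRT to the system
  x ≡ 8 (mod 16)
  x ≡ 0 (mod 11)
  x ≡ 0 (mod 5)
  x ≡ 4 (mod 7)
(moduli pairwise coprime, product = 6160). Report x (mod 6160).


Product of moduli M = 16 · 11 · 5 · 7 = 6160.
Merge one congruence at a time:
  Start: x ≡ 8 (mod 16).
  Combine with x ≡ 0 (mod 11); new modulus lcm = 176.
    Write x = 8 + 16·t and substitute into x ≡ 0 (mod 11): 16·t ≡ 0 − 8 = -8 (mod 11).
    Reduce coefficients mod 11: 5·t ≡ 3 (mod 11).
    The inverse of 5 mod 11 is 9 (since 5·9 = 45 = 4·11 + 1), so t ≡ 9·3 = 27 ≡ 5 (mod 11).
    Then x = 8 + 16·5 = 88, valid modulo lcm(16, 11) = 176: x ≡ 88 (mod 176).
  Combine with x ≡ 0 (mod 5); new modulus lcm = 880.
    Write x = 88 + 176·t and substitute into x ≡ 0 (mod 5): 176·t ≡ 0 − 88 = -88 (mod 5).
    Reduce coefficients mod 5: 1·t ≡ 2 (mod 5).
    So t ≡ 2 (mod 5).
    Then x = 88 + 176·2 = 440, valid modulo lcm(176, 5) = 880: x ≡ 440 (mod 880).
  Combine with x ≡ 4 (mod 7); new modulus lcm = 6160.
    Write x = 440 + 880·t and substitute into x ≡ 4 (mod 7): 880·t ≡ 4 − 440 = -436 (mod 7).
    Reduce coefficients mod 7: 5·t ≡ 5 (mod 7).
    The inverse of 5 mod 7 is 3 (since 5·3 = 15 = 2·7 + 1), so t ≡ 3·5 = 15 ≡ 1 (mod 7).
    Then x = 440 + 880·1 = 1320, valid modulo lcm(880, 7) = 6160: x ≡ 1320 (mod 6160).
Verify against each original: 1320 mod 16 = 8, 1320 mod 11 = 0, 1320 mod 5 = 0, 1320 mod 7 = 4.

x ≡ 1320 (mod 6160).


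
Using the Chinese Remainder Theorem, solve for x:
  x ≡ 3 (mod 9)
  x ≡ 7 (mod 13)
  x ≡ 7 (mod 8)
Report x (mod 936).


Moduli 9, 13, 8 are pairwise coprime; by CRT there is a unique solution modulo M = 9 · 13 · 8 = 936.
Solve pairwise, accumulating the modulus:
  Start with x ≡ 3 (mod 9).
  Combine with x ≡ 7 (mod 13): since gcd(9, 13) = 1, we get a unique residue mod 117.
    Write x = 3 + 9·t and substitute into x ≡ 7 (mod 13): 9·t ≡ 7 − 3 = 4 (mod 13).
    The inverse of 9 mod 13 is 3 (since 9·3 = 27 = 2·13 + 1), so t ≡ 3·4 = 12 ≡ 12 (mod 13).
    Then x = 3 + 9·12 = 111, valid modulo lcm(9, 13) = 117: x ≡ 111 (mod 117).
  Combine with x ≡ 7 (mod 8): since gcd(117, 8) = 1, we get a unique residue mod 936.
    Write x = 111 + 117·t and substitute into x ≡ 7 (mod 8): 117·t ≡ 7 − 111 = -104 (mod 8).
    Reduce coefficients mod 8: 5·t ≡ 0 (mod 8).
    The inverse of 5 mod 8 is 5 (since 5·5 = 25 = 3·8 + 1), so t ≡ 5·0 = 0 ≡ 0 (mod 8).
    Then x = 111 + 117·0 = 111, valid modulo lcm(117, 8) = 936: x ≡ 111 (mod 936).
Verify: 111 mod 9 = 3 ✓, 111 mod 13 = 7 ✓, 111 mod 8 = 7 ✓.

x ≡ 111 (mod 936).


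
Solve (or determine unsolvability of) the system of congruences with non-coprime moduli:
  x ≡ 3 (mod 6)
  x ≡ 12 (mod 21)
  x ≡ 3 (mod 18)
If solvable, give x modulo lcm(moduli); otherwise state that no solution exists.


Moduli 6, 21, 18 are not pairwise coprime, so CRT works modulo lcm(m_i) when all pairwise compatibility conditions hold.
Pairwise compatibility: gcd(m_i, m_j) must divide a_i - a_j for every pair.
Merge one congruence at a time:
  Start: x ≡ 3 (mod 6).
  Combine with x ≡ 12 (mod 21): gcd(6, 21) = 3; 12 - 3 = 9, which IS divisible by 3, so compatible.
    Write x = 3 + 6·t and substitute into x ≡ 12 (mod 21): 6·t ≡ 12 − 3 = 9 (mod 21).
    Divide the congruence (and modulus) by g = 3: 2·t ≡ 3 (mod 7).
    The inverse of 2 mod 7 is 4 (since 2·4 = 8 = 1·7 + 1), so t ≡ 4·3 = 12 ≡ 5 (mod 7).
    Then x = 3 + 6·5 = 33, valid modulo lcm(6, 21) = 42: x ≡ 33 (mod 42).
  Combine with x ≡ 3 (mod 18): gcd(42, 18) = 6; 3 - 33 = -30, which IS divisible by 6, so compatible.
    Write x = 33 + 42·t and substitute into x ≡ 3 (mod 18): 42·t ≡ 3 − 33 = -30 (mod 18).
    Divide the congruence (and modulus) by g = 6: 7·t ≡ -5 (mod 3).
    Reduce coefficients mod 3: 1·t ≡ 1 (mod 3).
    So t ≡ 1 (mod 3).
    Then x = 33 + 42·1 = 75, valid modulo lcm(42, 18) = 126: x ≡ 75 (mod 126).
Verify: 75 mod 6 = 3, 75 mod 21 = 12, 75 mod 18 = 3.

x ≡ 75 (mod 126).


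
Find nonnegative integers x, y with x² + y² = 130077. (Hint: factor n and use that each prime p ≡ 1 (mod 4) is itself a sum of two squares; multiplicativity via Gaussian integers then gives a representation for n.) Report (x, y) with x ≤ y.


Step 1: Factor n = 130077 = 3^2 · 97 · 149.
Step 2: Check the mod-4 condition on each prime factor: 3 ≡ 3 (mod 4), exponent 2 (must be even); 97 ≡ 1 (mod 4), exponent 1; 149 ≡ 1 (mod 4), exponent 1.
All primes ≡ 3 (mod 4) appear to even exponent (or don't appear), so by the two-squares theorem n IS expressible as a sum of two squares.
Step 3: Build a representation. Group n = k² · m with k = 3 and m = 97 · 149 = 14453 (a product of primes ≡ 1 (mod 4)); a representation of m scales to one of n via (k·x)² + (k·y)² = k²(x² + y²). Each prime p ≡ 1 (mod 4) is itself a sum of two squares; find a² by testing p − a² for a perfect square:
  97: 97 − 1² = 96, 97 − 2² = 93, 97 − 3² = 88, 97 − 4² = 81 = 9² ⇒ 97 = 4² + 9².
  149: 149 − 1² = 148, 149 − 2² = 145, 149 − 3² = 140, 149 − 4² = 133, 149 − 5² = 124, 149 − 6² = 113, 149 − 7² = 100 = 10² ⇒ 149 = 7² + 10².
  Combine using the Brahmagupta–Fibonacci identity (a² + b²)(c² + d²) = (ac − bd)² + (ad + bc)² = (ac + bd)² + (ad − bc)²:
  97 · 149 = 14453: from (4² + 9²)(7² + 10²), take (4·7 − 9·10, 4·10 + 9·7) = (28 − 90, 40 + 63) = (-62, 103); dropping signs (only squares matter) gives (62, 103); check 62² + 103² = 3844 + 10609 = 14453 ✓.
  Scale by k = 3: (3·62, 3·103) = (186, 309).
Step 4: Order so x ≤ y and verify: 186² + 309² = 34596 + 95481 = 130077 = n. ✓

n = 130077 = 186² + 309² (one valid representation with x ≤ y).


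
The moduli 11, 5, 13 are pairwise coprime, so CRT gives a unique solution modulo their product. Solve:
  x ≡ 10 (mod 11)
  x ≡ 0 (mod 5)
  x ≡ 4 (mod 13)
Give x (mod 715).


Moduli 11, 5, 13 are pairwise coprime; by CRT there is a unique solution modulo M = 11 · 5 · 13 = 715.
Solve pairwise, accumulating the modulus:
  Start with x ≡ 10 (mod 11).
  Combine with x ≡ 0 (mod 5): since gcd(11, 5) = 1, we get a unique residue mod 55.
    Write x = 10 + 11·t and substitute into x ≡ 0 (mod 5): 11·t ≡ 0 − 10 = -10 (mod 5).
    Reduce coefficients mod 5: 1·t ≡ 0 (mod 5).
    So t ≡ 0 (mod 5).
    Then x = 10 + 11·0 = 10, valid modulo lcm(11, 5) = 55: x ≡ 10 (mod 55).
  Combine with x ≡ 4 (mod 13): since gcd(55, 13) = 1, we get a unique residue mod 715.
    Write x = 10 + 55·t and substitute into x ≡ 4 (mod 13): 55·t ≡ 4 − 10 = -6 (mod 13).
    Reduce coefficients mod 13: 3·t ≡ 7 (mod 13).
    The inverse of 3 mod 13 is 9 (since 3·9 = 27 = 2·13 + 1), so t ≡ 9·7 = 63 ≡ 11 (mod 13).
    Then x = 10 + 55·11 = 615, valid modulo lcm(55, 13) = 715: x ≡ 615 (mod 715).
Verify: 615 mod 11 = 10 ✓, 615 mod 5 = 0 ✓, 615 mod 13 = 4 ✓.

x ≡ 615 (mod 715).


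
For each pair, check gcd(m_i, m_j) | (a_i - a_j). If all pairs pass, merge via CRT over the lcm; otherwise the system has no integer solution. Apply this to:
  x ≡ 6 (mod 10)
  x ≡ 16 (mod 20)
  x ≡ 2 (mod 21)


Moduli 10, 20, 21 are not pairwise coprime, so CRT works modulo lcm(m_i) when all pairwise compatibility conditions hold.
Pairwise compatibility: gcd(m_i, m_j) must divide a_i - a_j for every pair.
Merge one congruence at a time:
  Start: x ≡ 6 (mod 10).
  Combine with x ≡ 16 (mod 20): gcd(10, 20) = 10; 16 - 6 = 10, which IS divisible by 10, so compatible.
    Write x = 6 + 10·t and substitute into x ≡ 16 (mod 20): 10·t ≡ 16 − 6 = 10 (mod 20).
    Divide the congruence (and modulus) by g = 10: 1·t ≡ 1 (mod 2).
    So t ≡ 1 (mod 2).
    Then x = 6 + 10·1 = 16, valid modulo lcm(10, 20) = 20: x ≡ 16 (mod 20).
  Combine with x ≡ 2 (mod 21): gcd(20, 21) = 1; 2 - 16 = -14, which IS divisible by 1, so compatible.
    Write x = 16 + 20·t and substitute into x ≡ 2 (mod 21): 20·t ≡ 2 − 16 = -14 (mod 21).
    Reduce coefficients mod 21: 20·t ≡ 7 (mod 21).
    The inverse of 20 mod 21 is 20 (since 20·20 = 400 = 19·21 + 1), so t ≡ 20·7 = 140 ≡ 14 (mod 21).
    Then x = 16 + 20·14 = 296, valid modulo lcm(20, 21) = 420: x ≡ 296 (mod 420).
Verify: 296 mod 10 = 6, 296 mod 20 = 16, 296 mod 21 = 2.

x ≡ 296 (mod 420).


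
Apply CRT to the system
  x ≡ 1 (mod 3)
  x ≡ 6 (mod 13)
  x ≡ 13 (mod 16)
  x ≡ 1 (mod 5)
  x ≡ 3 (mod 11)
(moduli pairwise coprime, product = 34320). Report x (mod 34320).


Product of moduli M = 3 · 13 · 16 · 5 · 11 = 34320.
Merge one congruence at a time:
  Start: x ≡ 1 (mod 3).
  Combine with x ≡ 6 (mod 13); new modulus lcm = 39.
    Write x = 1 + 3·t and substitute into x ≡ 6 (mod 13): 3·t ≡ 6 − 1 = 5 (mod 13).
    The inverse of 3 mod 13 is 9 (since 3·9 = 27 = 2·13 + 1), so t ≡ 9·5 = 45 ≡ 6 (mod 13).
    Then x = 1 + 3·6 = 19, valid modulo lcm(3, 13) = 39: x ≡ 19 (mod 39).
  Combine with x ≡ 13 (mod 16); new modulus lcm = 624.
    Write x = 19 + 39·t and substitute into x ≡ 13 (mod 16): 39·t ≡ 13 − 19 = -6 (mod 16).
    Reduce coefficients mod 16: 7·t ≡ 10 (mod 16).
    The inverse of 7 mod 16 is 7 (since 7·7 = 49 = 3·16 + 1), so t ≡ 7·10 = 70 ≡ 6 (mod 16).
    Then x = 19 + 39·6 = 253, valid modulo lcm(39, 16) = 624: x ≡ 253 (mod 624).
  Combine with x ≡ 1 (mod 5); new modulus lcm = 3120.
    Write x = 253 + 624·t and substitute into x ≡ 1 (mod 5): 624·t ≡ 1 − 253 = -252 (mod 5).
    Reduce coefficients mod 5: 4·t ≡ 3 (mod 5).
    The inverse of 4 mod 5 is 4 (since 4·4 = 16 = 3·5 + 1), so t ≡ 4·3 = 12 ≡ 2 (mod 5).
    Then x = 253 + 624·2 = 1501, valid modulo lcm(624, 5) = 3120: x ≡ 1501 (mod 3120).
  Combine with x ≡ 3 (mod 11); new modulus lcm = 34320.
    Write x = 1501 + 3120·t and substitute into x ≡ 3 (mod 11): 3120·t ≡ 3 − 1501 = -1498 (mod 11).
    Reduce coefficients mod 11: 7·t ≡ 9 (mod 11).
    The inverse of 7 mod 11 is 8 (since 7·8 = 56 = 5·11 + 1), so t ≡ 8·9 = 72 ≡ 6 (mod 11).
    Then x = 1501 + 3120·6 = 20221, valid modulo lcm(3120, 11) = 34320: x ≡ 20221 (mod 34320).
Verify against each original: 20221 mod 3 = 1, 20221 mod 13 = 6, 20221 mod 16 = 13, 20221 mod 5 = 1, 20221 mod 11 = 3.

x ≡ 20221 (mod 34320).


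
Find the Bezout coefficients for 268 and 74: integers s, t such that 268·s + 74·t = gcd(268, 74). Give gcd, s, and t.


Euclidean algorithm on (268, 74) — divide until remainder is 0:
  268 = 3 · 74 + 46
  74 = 1 · 46 + 28
  46 = 1 · 28 + 18
  28 = 1 · 18 + 10
  18 = 1 · 10 + 8
  10 = 1 · 8 + 2
  8 = 4 · 2 + 0
gcd(268, 74) = 2.
Track Bezout coefficients alongside the remainders: start with r₀ = 268 = a·1 + b·0 (s = 1, t = 0) and r₁ = 74 = a·0 + b·1 (s = 0, t = 1); each new remainder r_{k+1} = r_{k-1} − q_k·r_k inherits s_{k+1} = s_{k-1} − q_k·s_k, t_{k+1} = t_{k-1} − q_k·t_k, so r_k = a·s_k + b·t_k at every step:
  q = 3: r = 46, s = 1 − 3·0 = 1, t = 0 − 3·1 = -3  (check: 268·1 + 74·(-3) = 46)
  q = 1: r = 28, s = 0 − 1·1 = -1, t = 1 − 1·(-3) = 4  (check: 268·(-1) + 74·4 = 28)
  q = 1: r = 18, s = 1 − 1·(-1) = 2, t = -3 − 1·4 = -7  (check: 268·2 + 74·(-7) = 18)
  q = 1: r = 10, s = -1 − 1·2 = -3, t = 4 − 1·(-7) = 11  (check: 268·(-3) + 74·11 = 10)
  q = 1: r = 8, s = 2 − 1·(-3) = 5, t = -7 − 1·11 = -18  (check: 268·5 + 74·(-18) = 8)
  q = 1: r = 2, s = -3 − 1·5 = -8, t = 11 − 1·(-18) = 29  (check: 268·(-8) + 74·29 = 2)
The row with r = 2 (the gcd) gives the Bezout coefficients s = -8, t = 29.
Result: 268 · (-8) + 74 · (29) = 2.

gcd(268, 74) = 2; s = -8, t = 29 (check: 268·(-8) + 74·29 = 2).


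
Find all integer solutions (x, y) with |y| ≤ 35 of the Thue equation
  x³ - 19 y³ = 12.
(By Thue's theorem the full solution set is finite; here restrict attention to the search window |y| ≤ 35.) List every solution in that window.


The equation is x³ - 19y³ = 12. For fixed y, x³ = 19·y³ + 12, so a solution requires the RHS to be a perfect cube.
Strategy: iterate y from -35 to 35, compute RHS = 19·y³ + 12, and check whether it is a (positive or negative) perfect cube.
Check small values of y:
  y = 0: RHS = 12 is not a perfect cube.
  y = 1: RHS = 31 is not a perfect cube.
  y = -1: RHS = -7 is not a perfect cube.
  y = 2: RHS = 164 is not a perfect cube.
  y = -2: RHS = -140 is not a perfect cube.
  y = 3: RHS = 525 is not a perfect cube.
  y = -3: RHS = -501 is not a perfect cube.
Continuing the search up to |y| = 35 finds no solutions either.
No (x, y) in the scanned range satisfies the equation.

No integer solutions with |y| ≤ 35.


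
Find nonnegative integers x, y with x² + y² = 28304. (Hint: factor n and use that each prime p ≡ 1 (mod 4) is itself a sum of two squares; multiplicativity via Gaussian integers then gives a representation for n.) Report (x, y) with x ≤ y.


Step 1: Factor n = 28304 = 2^4 · 29 · 61.
Step 2: Check the mod-4 condition on each prime factor: 2 = 2 (special); 29 ≡ 1 (mod 4), exponent 1; 61 ≡ 1 (mod 4), exponent 1.
All primes ≡ 3 (mod 4) appear to even exponent (or don't appear), so by the two-squares theorem n IS expressible as a sum of two squares.
Step 3: Build a representation. Group n = k² · m with k = 4 and m = 29 · 61 = 1769 (a product of primes ≡ 1 (mod 4)); a representation of m scales to one of n via (k·x)² + (k·y)² = k²(x² + y²). Each prime p ≡ 1 (mod 4) is itself a sum of two squares; find a² by testing p − a² for a perfect square:
  29: 29 − 1² = 28, 29 − 2² = 25 = 5² ⇒ 29 = 2² + 5².
  61: 61 − 1² = 60, 61 − 2² = 57, 61 − 3² = 52, 61 − 4² = 45, 61 − 5² = 36 = 6² ⇒ 61 = 5² + 6².
  Combine using the Brahmagupta–Fibonacci identity (a² + b²)(c² + d²) = (ac − bd)² + (ad + bc)² = (ac + bd)² + (ad − bc)²:
  29 · 61 = 1769: from (2² + 5²)(5² + 6²), take (2·5 − 5·6, 2·6 + 5·5) = (10 − 30, 12 + 25) = (-20, 37); dropping signs (only squares matter) gives (20, 37); check 20² + 37² = 400 + 1369 = 1769 ✓.
  Scale by k = 4: (4·20, 4·37) = (80, 148).
Step 4: Order so x ≤ y and verify: 80² + 148² = 6400 + 21904 = 28304 = n. ✓

n = 28304 = 80² + 148² (one valid representation with x ≤ y).


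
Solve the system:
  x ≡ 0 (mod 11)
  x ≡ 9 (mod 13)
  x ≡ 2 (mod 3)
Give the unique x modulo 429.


Moduli 11, 13, 3 are pairwise coprime; by CRT there is a unique solution modulo M = 11 · 13 · 3 = 429.
Solve pairwise, accumulating the modulus:
  Start with x ≡ 0 (mod 11).
  Combine with x ≡ 9 (mod 13): since gcd(11, 13) = 1, we get a unique residue mod 143.
    Write x = 0 + 11·t and substitute into x ≡ 9 (mod 13): 11·t ≡ 9 − 0 = 9 (mod 13).
    The inverse of 11 mod 13 is 6 (since 11·6 = 66 = 5·13 + 1), so t ≡ 6·9 = 54 ≡ 2 (mod 13).
    Then x = 0 + 11·2 = 22, valid modulo lcm(11, 13) = 143: x ≡ 22 (mod 143).
  Combine with x ≡ 2 (mod 3): since gcd(143, 3) = 1, we get a unique residue mod 429.
    Write x = 22 + 143·t and substitute into x ≡ 2 (mod 3): 143·t ≡ 2 − 22 = -20 (mod 3).
    Reduce coefficients mod 3: 2·t ≡ 1 (mod 3).
    The inverse of 2 mod 3 is 2 (since 2·2 = 4 = 1·3 + 1), so t ≡ 2·1 = 2 ≡ 2 (mod 3).
    Then x = 22 + 143·2 = 308, valid modulo lcm(143, 3) = 429: x ≡ 308 (mod 429).
Verify: 308 mod 11 = 0 ✓, 308 mod 13 = 9 ✓, 308 mod 3 = 2 ✓.

x ≡ 308 (mod 429).


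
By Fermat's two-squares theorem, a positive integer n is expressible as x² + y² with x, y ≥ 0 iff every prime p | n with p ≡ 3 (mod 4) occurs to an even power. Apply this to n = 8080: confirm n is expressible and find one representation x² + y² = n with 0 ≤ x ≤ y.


Step 1: Factor n = 8080 = 2^4 · 5 · 101.
Step 2: Check the mod-4 condition on each prime factor: 2 = 2 (special); 5 ≡ 1 (mod 4), exponent 1; 101 ≡ 1 (mod 4), exponent 1.
All primes ≡ 3 (mod 4) appear to even exponent (or don't appear), so by the two-squares theorem n IS expressible as a sum of two squares.
Step 3: Build a representation. Group n = k² · m with k = 4 and m = 5 · 101 = 505 (a product of primes ≡ 1 (mod 4)); a representation of m scales to one of n via (k·x)² + (k·y)² = k²(x² + y²). Each prime p ≡ 1 (mod 4) is itself a sum of two squares; find a² by testing p − a² for a perfect square:
  5: 5 − 1² = 4 = 2² ⇒ 5 = 1² + 2².
  101: 101 − 1² = 100 = 10² ⇒ 101 = 1² + 10².
  Combine using the Brahmagupta–Fibonacci identity (a² + b²)(c² + d²) = (ac − bd)² + (ad + bc)² = (ac + bd)² + (ad − bc)²:
  5 · 101 = 505: from (1² + 2²)(1² + 10²), take (1·1 − 2·10, 1·10 + 2·1) = (1 − 20, 10 + 2) = (-19, 12); dropping signs (only squares matter) gives (19, 12); check 19² + 12² = 361 + 144 = 505 ✓.
  Scale by k = 4: (4·19, 4·12) = (76, 48).
Step 4: Order so x ≤ y and verify: 48² + 76² = 2304 + 5776 = 8080 = n. ✓

n = 8080 = 48² + 76² (one valid representation with x ≤ y).


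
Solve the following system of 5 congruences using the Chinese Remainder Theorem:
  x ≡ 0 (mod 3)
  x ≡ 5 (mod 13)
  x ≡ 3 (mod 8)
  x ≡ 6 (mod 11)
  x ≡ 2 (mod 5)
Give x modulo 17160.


Product of moduli M = 3 · 13 · 8 · 11 · 5 = 17160.
Merge one congruence at a time:
  Start: x ≡ 0 (mod 3).
  Combine with x ≡ 5 (mod 13); new modulus lcm = 39.
    Write x = 0 + 3·t and substitute into x ≡ 5 (mod 13): 3·t ≡ 5 − 0 = 5 (mod 13).
    The inverse of 3 mod 13 is 9 (since 3·9 = 27 = 2·13 + 1), so t ≡ 9·5 = 45 ≡ 6 (mod 13).
    Then x = 0 + 3·6 = 18, valid modulo lcm(3, 13) = 39: x ≡ 18 (mod 39).
  Combine with x ≡ 3 (mod 8); new modulus lcm = 312.
    Write x = 18 + 39·t and substitute into x ≡ 3 (mod 8): 39·t ≡ 3 − 18 = -15 (mod 8).
    Reduce coefficients mod 8: 7·t ≡ 1 (mod 8).
    The inverse of 7 mod 8 is 7 (since 7·7 = 49 = 6·8 + 1), so t ≡ 7·1 = 7 ≡ 7 (mod 8).
    Then x = 18 + 39·7 = 291, valid modulo lcm(39, 8) = 312: x ≡ 291 (mod 312).
  Combine with x ≡ 6 (mod 11); new modulus lcm = 3432.
    Write x = 291 + 312·t and substitute into x ≡ 6 (mod 11): 312·t ≡ 6 − 291 = -285 (mod 11).
    Reduce coefficients mod 11: 4·t ≡ 1 (mod 11).
    The inverse of 4 mod 11 is 3 (since 4·3 = 12 = 1·11 + 1), so t ≡ 3·1 = 3 ≡ 3 (mod 11).
    Then x = 291 + 312·3 = 1227, valid modulo lcm(312, 11) = 3432: x ≡ 1227 (mod 3432).
  Combine with x ≡ 2 (mod 5); new modulus lcm = 17160.
    Write x = 1227 + 3432·t and substitute into x ≡ 2 (mod 5): 3432·t ≡ 2 − 1227 = -1225 (mod 5).
    Reduce coefficients mod 5: 2·t ≡ 0 (mod 5).
    The inverse of 2 mod 5 is 3 (since 2·3 = 6 = 1·5 + 1), so t ≡ 3·0 = 0 ≡ 0 (mod 5).
    Then x = 1227 + 3432·0 = 1227, valid modulo lcm(3432, 5) = 17160: x ≡ 1227 (mod 17160).
Verify against each original: 1227 mod 3 = 0, 1227 mod 13 = 5, 1227 mod 8 = 3, 1227 mod 11 = 6, 1227 mod 5 = 2.

x ≡ 1227 (mod 17160).


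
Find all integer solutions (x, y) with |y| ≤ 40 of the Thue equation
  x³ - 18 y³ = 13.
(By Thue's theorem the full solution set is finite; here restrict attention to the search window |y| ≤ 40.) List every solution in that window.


The equation is x³ - 18y³ = 13. For fixed y, x³ = 18·y³ + 13, so a solution requires the RHS to be a perfect cube.
Strategy: iterate y from -40 to 40, compute RHS = 18·y³ + 13, and check whether it is a (positive or negative) perfect cube.
Check small values of y:
  y = 0: RHS = 13 is not a perfect cube.
  y = 1: RHS = 31 is not a perfect cube.
  y = -1: RHS = -5 is not a perfect cube.
  y = 2: RHS = 157 is not a perfect cube.
  y = -2: RHS = -131 is not a perfect cube.
  y = 3: RHS = 499 is not a perfect cube.
  y = -3: RHS = -473 is not a perfect cube.
Continuing the search up to |y| = 40 finds no solutions either.
No (x, y) in the scanned range satisfies the equation.

No integer solutions with |y| ≤ 40.


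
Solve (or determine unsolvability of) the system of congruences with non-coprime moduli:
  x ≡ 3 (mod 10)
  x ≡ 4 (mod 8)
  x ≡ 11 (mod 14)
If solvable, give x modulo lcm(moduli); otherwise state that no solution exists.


Moduli 10, 8, 14 are not pairwise coprime, so CRT works modulo lcm(m_i) when all pairwise compatibility conditions hold.
Pairwise compatibility: gcd(m_i, m_j) must divide a_i - a_j for every pair.
Merge one congruence at a time:
  Start: x ≡ 3 (mod 10).
  Combine with x ≡ 4 (mod 8): gcd(10, 8) = 2, and 4 - 3 = 1 is NOT divisible by 2.
    ⇒ system is inconsistent (no integer solution).

No solution (the system is inconsistent).


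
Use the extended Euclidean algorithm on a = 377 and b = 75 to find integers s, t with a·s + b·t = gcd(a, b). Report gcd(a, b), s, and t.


Euclidean algorithm on (377, 75) — divide until remainder is 0:
  377 = 5 · 75 + 2
  75 = 37 · 2 + 1
  2 = 2 · 1 + 0
gcd(377, 75) = 1.
Track Bezout coefficients alongside the remainders: start with r₀ = 377 = a·1 + b·0 (s = 1, t = 0) and r₁ = 75 = a·0 + b·1 (s = 0, t = 1); each new remainder r_{k+1} = r_{k-1} − q_k·r_k inherits s_{k+1} = s_{k-1} − q_k·s_k, t_{k+1} = t_{k-1} − q_k·t_k, so r_k = a·s_k + b·t_k at every step:
  q = 5: r = 2, s = 1 − 5·0 = 1, t = 0 − 5·1 = -5  (check: 377·1 + 75·(-5) = 2)
  q = 37: r = 1, s = 0 − 37·1 = -37, t = 1 − 37·(-5) = 186  (check: 377·(-37) + 75·186 = 1)
The row with r = 1 (the gcd) gives the Bezout coefficients s = -37, t = 186.
Result: 377 · (-37) + 75 · (186) = 1.

gcd(377, 75) = 1; s = -37, t = 186 (check: 377·(-37) + 75·186 = 1).


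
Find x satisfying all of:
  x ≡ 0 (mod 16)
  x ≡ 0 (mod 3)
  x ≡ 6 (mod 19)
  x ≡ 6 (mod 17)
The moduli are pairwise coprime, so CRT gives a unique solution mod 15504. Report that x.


Product of moduli M = 16 · 3 · 19 · 17 = 15504.
Merge one congruence at a time:
  Start: x ≡ 0 (mod 16).
  Combine with x ≡ 0 (mod 3); new modulus lcm = 48.
    Write x = 0 + 16·t and substitute into x ≡ 0 (mod 3): 16·t ≡ 0 − 0 = 0 (mod 3).
    Reduce coefficients mod 3: 1·t ≡ 0 (mod 3).
    So t ≡ 0 (mod 3).
    Then x = 0 + 16·0 = 0, valid modulo lcm(16, 3) = 48: x ≡ 0 (mod 48).
  Combine with x ≡ 6 (mod 19); new modulus lcm = 912.
    Write x = 0 + 48·t and substitute into x ≡ 6 (mod 19): 48·t ≡ 6 − 0 = 6 (mod 19).
    Reduce coefficients mod 19: 10·t ≡ 6 (mod 19).
    The inverse of 10 mod 19 is 2 (since 10·2 = 20 = 1·19 + 1), so t ≡ 2·6 = 12 ≡ 12 (mod 19).
    Then x = 0 + 48·12 = 576, valid modulo lcm(48, 19) = 912: x ≡ 576 (mod 912).
  Combine with x ≡ 6 (mod 17); new modulus lcm = 15504.
    Write x = 576 + 912·t and substitute into x ≡ 6 (mod 17): 912·t ≡ 6 − 576 = -570 (mod 17).
    Reduce coefficients mod 17: 11·t ≡ 8 (mod 17).
    The inverse of 11 mod 17 is 14 (since 11·14 = 154 = 9·17 + 1), so t ≡ 14·8 = 112 ≡ 10 (mod 17).
    Then x = 576 + 912·10 = 9696, valid modulo lcm(912, 17) = 15504: x ≡ 9696 (mod 15504).
Verify against each original: 9696 mod 16 = 0, 9696 mod 3 = 0, 9696 mod 19 = 6, 9696 mod 17 = 6.

x ≡ 9696 (mod 15504).


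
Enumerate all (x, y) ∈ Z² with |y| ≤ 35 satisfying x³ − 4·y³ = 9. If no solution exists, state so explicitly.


The equation is x³ - 4y³ = 9. For fixed y, x³ = 4·y³ + 9, so a solution requires the RHS to be a perfect cube.
Strategy: iterate y from -35 to 35, compute RHS = 4·y³ + 9, and check whether it is a (positive or negative) perfect cube.
Check small values of y:
  y = 0: RHS = 9 is not a perfect cube.
  y = 1: RHS = 13 is not a perfect cube.
  y = -1: RHS = 5 is not a perfect cube.
  y = 2: RHS = 41 is not a perfect cube.
  y = -2: RHS = -23 is not a perfect cube.
  y = 3: RHS = 117 is not a perfect cube.
  y = -3: RHS = -99 is not a perfect cube.
Continuing the search up to |y| = 35 finds no solutions either.
No (x, y) in the scanned range satisfies the equation.

No integer solutions with |y| ≤ 35.


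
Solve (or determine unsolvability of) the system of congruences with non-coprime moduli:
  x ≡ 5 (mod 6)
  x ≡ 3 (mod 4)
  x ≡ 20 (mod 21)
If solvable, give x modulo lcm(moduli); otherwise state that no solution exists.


Moduli 6, 4, 21 are not pairwise coprime, so CRT works modulo lcm(m_i) when all pairwise compatibility conditions hold.
Pairwise compatibility: gcd(m_i, m_j) must divide a_i - a_j for every pair.
Merge one congruence at a time:
  Start: x ≡ 5 (mod 6).
  Combine with x ≡ 3 (mod 4): gcd(6, 4) = 2; 3 - 5 = -2, which IS divisible by 2, so compatible.
    Write x = 5 + 6·t and substitute into x ≡ 3 (mod 4): 6·t ≡ 3 − 5 = -2 (mod 4).
    Divide the congruence (and modulus) by g = 2: 3·t ≡ -1 (mod 2).
    Reduce coefficients mod 2: 1·t ≡ 1 (mod 2).
    So t ≡ 1 (mod 2).
    Then x = 5 + 6·1 = 11, valid modulo lcm(6, 4) = 12: x ≡ 11 (mod 12).
  Combine with x ≡ 20 (mod 21): gcd(12, 21) = 3; 20 - 11 = 9, which IS divisible by 3, so compatible.
    Write x = 11 + 12·t and substitute into x ≡ 20 (mod 21): 12·t ≡ 20 − 11 = 9 (mod 21).
    Divide the congruence (and modulus) by g = 3: 4·t ≡ 3 (mod 7).
    The inverse of 4 mod 7 is 2 (since 4·2 = 8 = 1·7 + 1), so t ≡ 2·3 = 6 ≡ 6 (mod 7).
    Then x = 11 + 12·6 = 83, valid modulo lcm(12, 21) = 84: x ≡ 83 (mod 84).
Verify: 83 mod 6 = 5, 83 mod 4 = 3, 83 mod 21 = 20.

x ≡ 83 (mod 84).


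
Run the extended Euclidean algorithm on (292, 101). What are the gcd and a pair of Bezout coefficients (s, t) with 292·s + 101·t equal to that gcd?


Euclidean algorithm on (292, 101) — divide until remainder is 0:
  292 = 2 · 101 + 90
  101 = 1 · 90 + 11
  90 = 8 · 11 + 2
  11 = 5 · 2 + 1
  2 = 2 · 1 + 0
gcd(292, 101) = 1.
Track Bezout coefficients alongside the remainders: start with r₀ = 292 = a·1 + b·0 (s = 1, t = 0) and r₁ = 101 = a·0 + b·1 (s = 0, t = 1); each new remainder r_{k+1} = r_{k-1} − q_k·r_k inherits s_{k+1} = s_{k-1} − q_k·s_k, t_{k+1} = t_{k-1} − q_k·t_k, so r_k = a·s_k + b·t_k at every step:
  q = 2: r = 90, s = 1 − 2·0 = 1, t = 0 − 2·1 = -2  (check: 292·1 + 101·(-2) = 90)
  q = 1: r = 11, s = 0 − 1·1 = -1, t = 1 − 1·(-2) = 3  (check: 292·(-1) + 101·3 = 11)
  q = 8: r = 2, s = 1 − 8·(-1) = 9, t = -2 − 8·3 = -26  (check: 292·9 + 101·(-26) = 2)
  q = 5: r = 1, s = -1 − 5·9 = -46, t = 3 − 5·(-26) = 133  (check: 292·(-46) + 101·133 = 1)
The row with r = 1 (the gcd) gives the Bezout coefficients s = -46, t = 133.
Result: 292 · (-46) + 101 · (133) = 1.

gcd(292, 101) = 1; s = -46, t = 133 (check: 292·(-46) + 101·133 = 1).


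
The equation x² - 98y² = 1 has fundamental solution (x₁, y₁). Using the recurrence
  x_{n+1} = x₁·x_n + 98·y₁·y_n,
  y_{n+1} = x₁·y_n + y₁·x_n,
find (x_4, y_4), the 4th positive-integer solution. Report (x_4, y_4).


Step 1: Find the fundamental solution (x₁, y₁) of x² - 98y² = 1.
  Expand √98 as a continued fraction. a₀ = ⌊√98⌋ = 9; iterate m_{k+1} = d_k·a_k − m_k, d_{k+1} = (98 − m_{k+1}²)/d_k, a_{k+1} = ⌊(a₀ + m_{k+1})/d_{k+1}⌋ (starting m₀ = 0, d₀ = 1), with convergents p_k = a_k·p_{k-1} + p_{k-2}, q_k = a_k·q_{k-1} + q_{k-2} (p₋₁ = 1, q₋₁ = 0):
  k = 0: a₀ = 9; p₀/q₀ = 9/1; p₀² − 98·q₀² = 81 − 98 = -17.
  k = 1: m = 9, d = 17, a = ⌊(9 + 9)/17⌋ = 1; p/q = (1·9 + 1)/(1·1 + 0) = 10/1; p² − 98·q² = 100 − 98 = 2.
  k = 2: m = 8, d = 2, a = ⌊(9 + 8)/2⌋ = 8; p/q = (8·10 + 9)/(8·1 + 1) = 89/9; p² − 98·q² = 7921 − 7938 = -17.
  k = 3: m = 8, d = 17, a = ⌊(9 + 8)/17⌋ = 1; p/q = (1·89 + 10)/(1·9 + 1) = 99/10; p² − 98·q² = 9801 − 9800 = 1.
  The first convergent with p² − 98·q² = 1 gives the fundamental solution (x₁, y₁) = (99, 10).
Step 2: Apply the recurrence (x_{n+1}, y_{n+1}) = (x₁x_n + 98y₁y_n, x₁y_n + y₁x_n) repeatedly.
  From (x_1, y_1) = (99, 10): x_2 = 99·99 + 98·10·10 = 19601; y_2 = 99·10 + 10·99 = 1980.
  From (x_2, y_2) = (19601, 1980): x_3 = 99·19601 + 98·10·1980 = 3880899; y_3 = 99·1980 + 10·19601 = 392030.
  From (x_3, y_3) = (3880899, 392030): x_4 = 99·3880899 + 98·10·392030 = 768398401; y_4 = 99·392030 + 10·3880899 = 77619960.
Step 3: Verify x_4² - 98·y_4² = 590436102659356801 - 590436102659356800 = 1 (should be 1). ✓

(x_1, y_1) = (99, 10); (x_4, y_4) = (768398401, 77619960).


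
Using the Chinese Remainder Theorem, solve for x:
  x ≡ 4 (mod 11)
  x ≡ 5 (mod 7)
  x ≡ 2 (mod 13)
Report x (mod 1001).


Moduli 11, 7, 13 are pairwise coprime; by CRT there is a unique solution modulo M = 11 · 7 · 13 = 1001.
Solve pairwise, accumulating the modulus:
  Start with x ≡ 4 (mod 11).
  Combine with x ≡ 5 (mod 7): since gcd(11, 7) = 1, we get a unique residue mod 77.
    Write x = 4 + 11·t and substitute into x ≡ 5 (mod 7): 11·t ≡ 5 − 4 = 1 (mod 7).
    Reduce coefficients mod 7: 4·t ≡ 1 (mod 7).
    The inverse of 4 mod 7 is 2 (since 4·2 = 8 = 1·7 + 1), so t ≡ 2·1 = 2 ≡ 2 (mod 7).
    Then x = 4 + 11·2 = 26, valid modulo lcm(11, 7) = 77: x ≡ 26 (mod 77).
  Combine with x ≡ 2 (mod 13): since gcd(77, 13) = 1, we get a unique residue mod 1001.
    Write x = 26 + 77·t and substitute into x ≡ 2 (mod 13): 77·t ≡ 2 − 26 = -24 (mod 13).
    Reduce coefficients mod 13: 12·t ≡ 2 (mod 13).
    The inverse of 12 mod 13 is 12 (since 12·12 = 144 = 11·13 + 1), so t ≡ 12·2 = 24 ≡ 11 (mod 13).
    Then x = 26 + 77·11 = 873, valid modulo lcm(77, 13) = 1001: x ≡ 873 (mod 1001).
Verify: 873 mod 11 = 4 ✓, 873 mod 7 = 5 ✓, 873 mod 13 = 2 ✓.

x ≡ 873 (mod 1001).


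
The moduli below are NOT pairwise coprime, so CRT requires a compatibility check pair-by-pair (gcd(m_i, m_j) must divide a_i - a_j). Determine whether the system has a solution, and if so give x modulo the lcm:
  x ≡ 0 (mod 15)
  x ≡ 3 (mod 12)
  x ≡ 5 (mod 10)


Moduli 15, 12, 10 are not pairwise coprime, so CRT works modulo lcm(m_i) when all pairwise compatibility conditions hold.
Pairwise compatibility: gcd(m_i, m_j) must divide a_i - a_j for every pair.
Merge one congruence at a time:
  Start: x ≡ 0 (mod 15).
  Combine with x ≡ 3 (mod 12): gcd(15, 12) = 3; 3 - 0 = 3, which IS divisible by 3, so compatible.
    Write x = 0 + 15·t and substitute into x ≡ 3 (mod 12): 15·t ≡ 3 − 0 = 3 (mod 12).
    Divide the congruence (and modulus) by g = 3: 5·t ≡ 1 (mod 4).
    Reduce coefficients mod 4: 1·t ≡ 1 (mod 4).
    So t ≡ 1 (mod 4).
    Then x = 0 + 15·1 = 15, valid modulo lcm(15, 12) = 60: x ≡ 15 (mod 60).
  Combine with x ≡ 5 (mod 10): gcd(60, 10) = 10; 5 - 15 = -10, which IS divisible by 10, so compatible.
    Write x = 15 + 60·t and substitute into x ≡ 5 (mod 10): 60·t ≡ 5 − 15 = -10 (mod 10).
    Divide the congruence (and modulus) by g = 10: 6·t ≡ -1 (mod 1).
    Modulo 1 every t works; take t = 0.
    Then x = 15 + 60·0 = 15, valid modulo lcm(60, 10) = 60: x ≡ 15 (mod 60).
Verify: 15 mod 15 = 0, 15 mod 12 = 3, 15 mod 10 = 5.

x ≡ 15 (mod 60).


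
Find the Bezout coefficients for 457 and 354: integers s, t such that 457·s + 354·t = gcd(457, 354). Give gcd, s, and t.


Euclidean algorithm on (457, 354) — divide until remainder is 0:
  457 = 1 · 354 + 103
  354 = 3 · 103 + 45
  103 = 2 · 45 + 13
  45 = 3 · 13 + 6
  13 = 2 · 6 + 1
  6 = 6 · 1 + 0
gcd(457, 354) = 1.
Track Bezout coefficients alongside the remainders: start with r₀ = 457 = a·1 + b·0 (s = 1, t = 0) and r₁ = 354 = a·0 + b·1 (s = 0, t = 1); each new remainder r_{k+1} = r_{k-1} − q_k·r_k inherits s_{k+1} = s_{k-1} − q_k·s_k, t_{k+1} = t_{k-1} − q_k·t_k, so r_k = a·s_k + b·t_k at every step:
  q = 1: r = 103, s = 1 − 1·0 = 1, t = 0 − 1·1 = -1  (check: 457·1 + 354·(-1) = 103)
  q = 3: r = 45, s = 0 − 3·1 = -3, t = 1 − 3·(-1) = 4  (check: 457·(-3) + 354·4 = 45)
  q = 2: r = 13, s = 1 − 2·(-3) = 7, t = -1 − 2·4 = -9  (check: 457·7 + 354·(-9) = 13)
  q = 3: r = 6, s = -3 − 3·7 = -24, t = 4 − 3·(-9) = 31  (check: 457·(-24) + 354·31 = 6)
  q = 2: r = 1, s = 7 − 2·(-24) = 55, t = -9 − 2·31 = -71  (check: 457·55 + 354·(-71) = 1)
The row with r = 1 (the gcd) gives the Bezout coefficients s = 55, t = -71.
Result: 457 · (55) + 354 · (-71) = 1.

gcd(457, 354) = 1; s = 55, t = -71 (check: 457·55 + 354·(-71) = 1).


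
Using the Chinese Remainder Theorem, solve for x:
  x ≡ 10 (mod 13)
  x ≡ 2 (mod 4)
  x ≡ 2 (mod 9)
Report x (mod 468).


Moduli 13, 4, 9 are pairwise coprime; by CRT there is a unique solution modulo M = 13 · 4 · 9 = 468.
Solve pairwise, accumulating the modulus:
  Start with x ≡ 10 (mod 13).
  Combine with x ≡ 2 (mod 4): since gcd(13, 4) = 1, we get a unique residue mod 52.
    Write x = 10 + 13·t and substitute into x ≡ 2 (mod 4): 13·t ≡ 2 − 10 = -8 (mod 4).
    Reduce coefficients mod 4: 1·t ≡ 0 (mod 4).
    So t ≡ 0 (mod 4).
    Then x = 10 + 13·0 = 10, valid modulo lcm(13, 4) = 52: x ≡ 10 (mod 52).
  Combine with x ≡ 2 (mod 9): since gcd(52, 9) = 1, we get a unique residue mod 468.
    Write x = 10 + 52·t and substitute into x ≡ 2 (mod 9): 52·t ≡ 2 − 10 = -8 (mod 9).
    Reduce coefficients mod 9: 7·t ≡ 1 (mod 9).
    The inverse of 7 mod 9 is 4 (since 7·4 = 28 = 3·9 + 1), so t ≡ 4·1 = 4 ≡ 4 (mod 9).
    Then x = 10 + 52·4 = 218, valid modulo lcm(52, 9) = 468: x ≡ 218 (mod 468).
Verify: 218 mod 13 = 10 ✓, 218 mod 4 = 2 ✓, 218 mod 9 = 2 ✓.

x ≡ 218 (mod 468).


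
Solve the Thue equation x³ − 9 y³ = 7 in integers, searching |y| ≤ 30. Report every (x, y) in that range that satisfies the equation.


The equation is x³ - 9y³ = 7. For fixed y, x³ = 9·y³ + 7, so a solution requires the RHS to be a perfect cube.
Strategy: iterate y from -30 to 30, compute RHS = 9·y³ + 7, and check whether it is a (positive or negative) perfect cube.
Check small values of y:
  y = 0: RHS = 7 is not a perfect cube.
  y = 1: RHS = 16 is not a perfect cube.
  y = -1: RHS = -2 is not a perfect cube.
  y = 2: RHS = 79 is not a perfect cube.
  y = -2: RHS = -65 is not a perfect cube.
  y = 3: RHS = 250 is not a perfect cube.
  y = -3: RHS = -236 is not a perfect cube.
Continuing the search up to |y| = 30 finds no solutions either.
No (x, y) in the scanned range satisfies the equation.

No integer solutions with |y| ≤ 30.


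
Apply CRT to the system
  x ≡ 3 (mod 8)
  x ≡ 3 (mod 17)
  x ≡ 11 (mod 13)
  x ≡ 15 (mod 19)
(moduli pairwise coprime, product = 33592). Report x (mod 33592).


Product of moduli M = 8 · 17 · 13 · 19 = 33592.
Merge one congruence at a time:
  Start: x ≡ 3 (mod 8).
  Combine with x ≡ 3 (mod 17); new modulus lcm = 136.
    Write x = 3 + 8·t and substitute into x ≡ 3 (mod 17): 8·t ≡ 3 − 3 = 0 (mod 17).
    The inverse of 8 mod 17 is 15 (since 8·15 = 120 = 7·17 + 1), so t ≡ 15·0 = 0 ≡ 0 (mod 17).
    Then x = 3 + 8·0 = 3, valid modulo lcm(8, 17) = 136: x ≡ 3 (mod 136).
  Combine with x ≡ 11 (mod 13); new modulus lcm = 1768.
    Write x = 3 + 136·t and substitute into x ≡ 11 (mod 13): 136·t ≡ 11 − 3 = 8 (mod 13).
    Reduce coefficients mod 13: 6·t ≡ 8 (mod 13).
    The inverse of 6 mod 13 is 11 (since 6·11 = 66 = 5·13 + 1), so t ≡ 11·8 = 88 ≡ 10 (mod 13).
    Then x = 3 + 136·10 = 1363, valid modulo lcm(136, 13) = 1768: x ≡ 1363 (mod 1768).
  Combine with x ≡ 15 (mod 19); new modulus lcm = 33592.
    Write x = 1363 + 1768·t and substitute into x ≡ 15 (mod 19): 1768·t ≡ 15 − 1363 = -1348 (mod 19).
    Reduce coefficients mod 19: 1·t ≡ 1 (mod 19).
    So t ≡ 1 (mod 19).
    Then x = 1363 + 1768·1 = 3131, valid modulo lcm(1768, 19) = 33592: x ≡ 3131 (mod 33592).
Verify against each original: 3131 mod 8 = 3, 3131 mod 17 = 3, 3131 mod 13 = 11, 3131 mod 19 = 15.

x ≡ 3131 (mod 33592).
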